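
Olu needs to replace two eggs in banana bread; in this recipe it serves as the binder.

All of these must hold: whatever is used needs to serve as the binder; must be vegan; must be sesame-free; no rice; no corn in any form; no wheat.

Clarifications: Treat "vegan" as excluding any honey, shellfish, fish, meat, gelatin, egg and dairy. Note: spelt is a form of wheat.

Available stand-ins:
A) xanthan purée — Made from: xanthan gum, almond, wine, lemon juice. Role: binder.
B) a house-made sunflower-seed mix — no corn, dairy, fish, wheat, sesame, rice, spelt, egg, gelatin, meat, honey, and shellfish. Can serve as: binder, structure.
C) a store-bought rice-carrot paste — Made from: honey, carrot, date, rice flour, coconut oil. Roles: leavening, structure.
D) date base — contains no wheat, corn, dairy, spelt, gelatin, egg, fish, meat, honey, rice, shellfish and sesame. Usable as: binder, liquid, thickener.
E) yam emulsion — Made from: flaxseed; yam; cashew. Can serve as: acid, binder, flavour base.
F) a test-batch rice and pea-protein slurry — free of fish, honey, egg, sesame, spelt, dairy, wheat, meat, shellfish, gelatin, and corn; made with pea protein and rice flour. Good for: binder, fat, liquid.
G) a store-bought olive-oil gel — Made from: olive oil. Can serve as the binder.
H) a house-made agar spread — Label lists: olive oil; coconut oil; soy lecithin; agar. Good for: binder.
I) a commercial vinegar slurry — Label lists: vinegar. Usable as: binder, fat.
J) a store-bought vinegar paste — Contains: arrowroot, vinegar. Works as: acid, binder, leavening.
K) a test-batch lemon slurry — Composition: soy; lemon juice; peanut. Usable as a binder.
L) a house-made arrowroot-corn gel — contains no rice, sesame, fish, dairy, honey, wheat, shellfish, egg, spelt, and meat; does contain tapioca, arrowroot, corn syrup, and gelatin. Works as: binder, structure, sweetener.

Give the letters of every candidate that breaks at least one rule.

C, F, L

A: all constraints satisfied — valid
B: no rice, no sesame — OK
C: not usable as a binder; has honey, so not vegan (and 1 more) — no
D: no rice, no corn — keep
E: only cashew, yam, and flaxseed; none excluded — OK
F: has rice flour, so not rice-free — no
G: only olive oil; none excluded — valid
H: no corn, wheat-free — OK
I: only vinegar; none excluded — keep
J: only arrowroot and vinegar; none excluded — valid
K: only peanut, soy, and lemon juice; none excluded — valid
L: has gelatin, so not vegan; has corn syrup, so not corn-free — no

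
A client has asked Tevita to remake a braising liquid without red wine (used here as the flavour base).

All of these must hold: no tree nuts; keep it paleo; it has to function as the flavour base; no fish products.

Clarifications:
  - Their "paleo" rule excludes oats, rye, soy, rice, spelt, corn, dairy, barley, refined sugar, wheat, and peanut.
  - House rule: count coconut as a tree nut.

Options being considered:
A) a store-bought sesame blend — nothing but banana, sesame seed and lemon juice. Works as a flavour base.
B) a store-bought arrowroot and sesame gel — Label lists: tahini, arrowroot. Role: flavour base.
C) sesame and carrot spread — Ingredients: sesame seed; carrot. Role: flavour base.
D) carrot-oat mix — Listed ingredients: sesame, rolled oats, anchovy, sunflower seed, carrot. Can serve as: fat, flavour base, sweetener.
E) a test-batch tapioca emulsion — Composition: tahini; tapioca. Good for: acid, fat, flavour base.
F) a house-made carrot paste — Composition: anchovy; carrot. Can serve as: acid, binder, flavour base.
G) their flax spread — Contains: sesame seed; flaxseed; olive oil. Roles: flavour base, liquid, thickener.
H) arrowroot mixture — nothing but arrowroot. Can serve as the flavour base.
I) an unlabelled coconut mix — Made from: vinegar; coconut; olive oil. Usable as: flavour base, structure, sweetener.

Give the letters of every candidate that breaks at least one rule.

D, F, I

A: works as a flavour base, paleo, no fish — OK
B: every rule checks out — valid
C: only sesame seed and carrot; none excluded — OK
D: has rolled oats, so not paleo; has anchovy, so not fish-free — no
E: works as a flavour base, no fish, tree-nut-free — OK
F: has anchovy, so not fish-free — out
G: every rule checks out — keep
H: only arrowroot; none excluded — OK
I: has coconut, so not tree-nut-free — out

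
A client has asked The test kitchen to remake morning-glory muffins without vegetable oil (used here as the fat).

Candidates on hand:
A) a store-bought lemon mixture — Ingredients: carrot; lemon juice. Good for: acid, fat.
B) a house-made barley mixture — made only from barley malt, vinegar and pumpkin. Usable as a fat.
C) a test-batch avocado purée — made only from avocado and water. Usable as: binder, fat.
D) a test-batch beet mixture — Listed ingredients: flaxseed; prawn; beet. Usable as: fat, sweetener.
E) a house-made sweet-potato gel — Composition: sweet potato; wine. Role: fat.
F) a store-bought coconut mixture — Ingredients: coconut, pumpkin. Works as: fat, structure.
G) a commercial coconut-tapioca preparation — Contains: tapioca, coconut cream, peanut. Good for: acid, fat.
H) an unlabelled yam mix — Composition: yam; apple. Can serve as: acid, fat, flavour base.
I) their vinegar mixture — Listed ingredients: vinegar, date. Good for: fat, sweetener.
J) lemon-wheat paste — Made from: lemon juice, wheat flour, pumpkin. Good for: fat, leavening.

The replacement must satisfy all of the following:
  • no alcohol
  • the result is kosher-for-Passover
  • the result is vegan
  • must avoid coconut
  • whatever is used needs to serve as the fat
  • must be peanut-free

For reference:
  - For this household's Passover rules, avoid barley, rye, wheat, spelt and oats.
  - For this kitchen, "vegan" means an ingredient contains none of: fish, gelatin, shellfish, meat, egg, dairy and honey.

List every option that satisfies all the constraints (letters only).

A: only carrot and lemon juice; none excluded — OK
B: has barley malt, so not kosher-for-Passover — reject
C: kosher-for-Passover, vegan — valid
D: has prawn, so not vegan — reject
E: has wine, so not alcohol-free — reject
F: has coconut, so not coconut-free — reject
G: has coconut cream, so not coconut-free; has peanut, so not peanut-free — reject
H: only apple and yam; none excluded — valid
I: nothing on the exclusion list — valid
J: has wheat flour, so not kosher-for-Passover — no

A, C, H, I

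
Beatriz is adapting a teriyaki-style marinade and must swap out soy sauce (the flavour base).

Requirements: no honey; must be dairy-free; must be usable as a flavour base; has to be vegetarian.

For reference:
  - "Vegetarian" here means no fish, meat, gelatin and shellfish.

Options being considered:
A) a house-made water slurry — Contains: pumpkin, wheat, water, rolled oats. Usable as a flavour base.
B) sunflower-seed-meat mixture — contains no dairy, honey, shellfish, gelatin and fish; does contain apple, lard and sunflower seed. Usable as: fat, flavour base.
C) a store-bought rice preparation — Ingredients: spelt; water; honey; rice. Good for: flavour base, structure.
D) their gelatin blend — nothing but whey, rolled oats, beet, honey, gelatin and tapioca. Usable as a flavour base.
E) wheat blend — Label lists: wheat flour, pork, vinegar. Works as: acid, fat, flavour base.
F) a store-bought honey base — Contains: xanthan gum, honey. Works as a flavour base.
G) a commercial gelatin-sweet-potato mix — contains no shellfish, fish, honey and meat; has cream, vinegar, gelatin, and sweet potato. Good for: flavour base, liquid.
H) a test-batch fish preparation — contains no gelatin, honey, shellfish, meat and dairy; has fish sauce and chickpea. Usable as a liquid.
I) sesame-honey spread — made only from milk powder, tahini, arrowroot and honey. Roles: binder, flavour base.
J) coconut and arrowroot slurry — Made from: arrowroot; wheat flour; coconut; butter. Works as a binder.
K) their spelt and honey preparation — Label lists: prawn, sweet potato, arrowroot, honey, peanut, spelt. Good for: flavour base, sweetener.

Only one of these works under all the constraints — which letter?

A: all constraints satisfied — valid
B: has lard, so not vegetarian — reject
C: has honey, so not honey-free — out
D: has gelatin, so not vegetarian; has honey, so not honey-free (and 1 more) — no
E: has pork, so not vegetarian — no
F: has honey, so not honey-free — reject
G: has gelatin, so not vegetarian; has cream, so not dairy-free — out
H: not usable as a flavour base; has fish sauce, so not vegetarian — reject
I: has honey, so not honey-free; has milk powder, so not dairy-free — no
J: not usable as a flavour base; has butter, so not dairy-free — no
K: has prawn, so not vegetarian; has honey, so not honey-free — no

A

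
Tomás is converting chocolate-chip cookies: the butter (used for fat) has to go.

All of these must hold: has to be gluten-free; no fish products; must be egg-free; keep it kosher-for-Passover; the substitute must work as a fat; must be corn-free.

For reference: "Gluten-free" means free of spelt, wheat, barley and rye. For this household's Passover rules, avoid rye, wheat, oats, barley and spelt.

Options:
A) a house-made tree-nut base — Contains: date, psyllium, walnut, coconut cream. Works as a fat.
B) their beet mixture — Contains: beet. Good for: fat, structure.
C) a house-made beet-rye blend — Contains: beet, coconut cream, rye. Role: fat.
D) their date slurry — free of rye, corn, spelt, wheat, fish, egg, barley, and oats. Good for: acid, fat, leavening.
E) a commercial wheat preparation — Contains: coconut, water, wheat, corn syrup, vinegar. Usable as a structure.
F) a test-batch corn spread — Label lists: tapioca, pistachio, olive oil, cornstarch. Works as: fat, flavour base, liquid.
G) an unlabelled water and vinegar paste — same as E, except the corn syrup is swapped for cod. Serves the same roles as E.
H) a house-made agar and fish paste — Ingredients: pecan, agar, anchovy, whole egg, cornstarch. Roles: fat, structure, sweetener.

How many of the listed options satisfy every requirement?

3

A: coconut cream and walnut etc. — none of it excluded — valid
B: all constraints satisfied — keep
C: has rye, so not gluten-free; has rye, so not kosher-for-Passover — out
D: kosher-for-Passover, gluten-free — OK
E: not usable as a fat; has wheat, so not gluten-free (and 2 more) — out
F: has cornstarch, so not corn-free — out
G: not usable as a fat; has wheat, so not gluten-free (and 2 more) — no
H: has cornstarch, so not corn-free; has anchovy, so not fish-free (and 1 more) — reject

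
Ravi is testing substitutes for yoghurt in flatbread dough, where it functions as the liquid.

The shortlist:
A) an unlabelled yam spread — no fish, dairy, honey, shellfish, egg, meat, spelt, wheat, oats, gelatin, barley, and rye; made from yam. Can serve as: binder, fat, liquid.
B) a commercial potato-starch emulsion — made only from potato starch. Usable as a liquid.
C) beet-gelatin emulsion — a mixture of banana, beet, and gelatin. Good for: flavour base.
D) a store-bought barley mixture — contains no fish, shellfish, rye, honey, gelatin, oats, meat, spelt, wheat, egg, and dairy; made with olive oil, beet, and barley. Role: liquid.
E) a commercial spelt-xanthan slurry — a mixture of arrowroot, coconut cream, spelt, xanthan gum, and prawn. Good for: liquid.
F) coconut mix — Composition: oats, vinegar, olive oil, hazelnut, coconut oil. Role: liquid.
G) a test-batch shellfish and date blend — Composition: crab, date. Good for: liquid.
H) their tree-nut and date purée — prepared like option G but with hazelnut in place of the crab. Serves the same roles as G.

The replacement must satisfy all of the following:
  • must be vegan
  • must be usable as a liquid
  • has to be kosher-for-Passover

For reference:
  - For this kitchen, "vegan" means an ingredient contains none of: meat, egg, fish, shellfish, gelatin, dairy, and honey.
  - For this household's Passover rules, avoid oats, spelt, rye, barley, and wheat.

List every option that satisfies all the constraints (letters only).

A, B, H

A: works as a liquid, vegan, kosher-for-Passover — valid
B: only potato starch; none excluded — OK
C: not usable as a liquid; has gelatin, so not vegan — out
D: has barley, so not kosher-for-Passover — no
E: has prawn, so not vegan; has spelt, so not kosher-for-Passover — reject
F: has oats, so not kosher-for-Passover — no
G: has crab, so not vegan — out
H: kosher-for-Passover, vegan — OK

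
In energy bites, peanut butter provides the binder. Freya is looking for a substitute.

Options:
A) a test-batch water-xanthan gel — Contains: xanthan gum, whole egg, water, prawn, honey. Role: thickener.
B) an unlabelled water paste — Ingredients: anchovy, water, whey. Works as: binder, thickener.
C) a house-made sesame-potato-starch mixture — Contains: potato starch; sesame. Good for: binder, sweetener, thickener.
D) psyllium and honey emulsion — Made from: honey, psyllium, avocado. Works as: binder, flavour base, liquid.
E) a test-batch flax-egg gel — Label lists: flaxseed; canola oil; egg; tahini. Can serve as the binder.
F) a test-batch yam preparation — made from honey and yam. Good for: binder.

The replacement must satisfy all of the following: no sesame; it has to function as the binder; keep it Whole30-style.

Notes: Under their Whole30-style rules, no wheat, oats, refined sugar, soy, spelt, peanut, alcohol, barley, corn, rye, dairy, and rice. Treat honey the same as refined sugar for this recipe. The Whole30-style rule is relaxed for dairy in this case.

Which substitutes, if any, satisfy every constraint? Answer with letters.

A: not usable as a binder; has honey, so not Whole30-style — no
B: dairy is permitted under the Whole30-style carve-out; nothing else excluded — keep
C: has sesame, so not sesame-free — reject
D: has honey, so not Whole30-style — out
E: has tahini, so not sesame-free — out
F: has honey, so not Whole30-style — reject

B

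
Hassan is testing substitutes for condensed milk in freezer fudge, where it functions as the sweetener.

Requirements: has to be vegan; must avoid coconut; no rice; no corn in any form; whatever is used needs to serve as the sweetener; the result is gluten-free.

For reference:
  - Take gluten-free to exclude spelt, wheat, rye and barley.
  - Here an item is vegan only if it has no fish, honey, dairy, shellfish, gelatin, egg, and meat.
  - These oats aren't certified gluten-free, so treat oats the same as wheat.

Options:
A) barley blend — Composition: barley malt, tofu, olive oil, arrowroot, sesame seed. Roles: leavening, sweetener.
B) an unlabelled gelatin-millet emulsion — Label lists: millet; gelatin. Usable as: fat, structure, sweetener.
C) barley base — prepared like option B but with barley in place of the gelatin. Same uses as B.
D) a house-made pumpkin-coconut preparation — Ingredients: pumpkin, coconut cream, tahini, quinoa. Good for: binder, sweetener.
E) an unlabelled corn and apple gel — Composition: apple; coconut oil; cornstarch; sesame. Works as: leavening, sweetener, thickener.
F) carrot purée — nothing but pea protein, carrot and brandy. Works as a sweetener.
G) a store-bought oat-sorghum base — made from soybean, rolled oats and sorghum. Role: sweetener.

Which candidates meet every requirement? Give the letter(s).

A: has barley malt, so not gluten-free — out
B: has gelatin, so not vegan — reject
C: has barley, so not gluten-free — out
D: has coconut cream, so not coconut-free — out
E: has coconut oil, so not coconut-free; has cornstarch, so not corn-free — out
F: works as a sweetener, no rice, no coconut — keep
G: has rolled oats, so not gluten-free — no

F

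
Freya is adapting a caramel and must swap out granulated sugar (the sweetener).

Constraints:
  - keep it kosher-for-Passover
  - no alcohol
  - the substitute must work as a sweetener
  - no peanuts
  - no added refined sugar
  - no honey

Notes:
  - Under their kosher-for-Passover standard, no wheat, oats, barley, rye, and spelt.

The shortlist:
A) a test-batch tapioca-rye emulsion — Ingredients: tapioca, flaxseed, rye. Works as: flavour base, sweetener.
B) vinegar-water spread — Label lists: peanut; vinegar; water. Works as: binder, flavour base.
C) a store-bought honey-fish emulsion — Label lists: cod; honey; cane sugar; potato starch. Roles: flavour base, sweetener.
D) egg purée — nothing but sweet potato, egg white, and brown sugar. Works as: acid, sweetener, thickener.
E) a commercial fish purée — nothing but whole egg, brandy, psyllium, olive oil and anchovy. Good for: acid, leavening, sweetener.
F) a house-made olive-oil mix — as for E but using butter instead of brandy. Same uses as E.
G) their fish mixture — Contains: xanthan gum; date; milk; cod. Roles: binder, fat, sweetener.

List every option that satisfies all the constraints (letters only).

A: has rye, so not kosher-for-Passover — out
B: not usable as a sweetener; has peanut, so not peanut-free — reject
C: has honey, so not honey-free; has cane sugar, so not no-added-sugar — no
D: has brown sugar, so not no-added-sugar — no
E: has brandy, so not alcohol-free — reject
F: butter and whole egg etc. — none of it excluded — OK
G: nothing on the exclusion list — OK

F, G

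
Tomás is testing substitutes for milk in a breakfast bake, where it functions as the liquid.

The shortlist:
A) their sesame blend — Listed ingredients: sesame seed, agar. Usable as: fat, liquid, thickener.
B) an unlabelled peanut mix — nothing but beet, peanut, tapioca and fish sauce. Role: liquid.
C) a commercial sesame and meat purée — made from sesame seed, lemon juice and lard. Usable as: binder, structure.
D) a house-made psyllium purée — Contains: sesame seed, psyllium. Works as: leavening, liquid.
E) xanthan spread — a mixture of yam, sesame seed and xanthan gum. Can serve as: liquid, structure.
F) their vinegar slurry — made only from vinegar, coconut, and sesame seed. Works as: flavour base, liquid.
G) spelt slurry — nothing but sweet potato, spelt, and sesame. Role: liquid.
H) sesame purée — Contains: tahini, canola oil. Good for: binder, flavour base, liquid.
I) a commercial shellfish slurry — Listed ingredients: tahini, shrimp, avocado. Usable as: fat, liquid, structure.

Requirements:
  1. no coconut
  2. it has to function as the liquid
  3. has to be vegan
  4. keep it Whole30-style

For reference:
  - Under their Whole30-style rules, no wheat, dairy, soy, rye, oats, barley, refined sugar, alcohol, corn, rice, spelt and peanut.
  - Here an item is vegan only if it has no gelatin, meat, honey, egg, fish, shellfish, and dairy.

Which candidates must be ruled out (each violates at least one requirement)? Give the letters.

A: works as a liquid, Whole30-style, vegan — OK
B: has peanut, so not Whole30-style; has fish sauce, so not vegan — no
C: not usable as a liquid; has lard, so not vegan — reject
D: only sesame seed and psyllium; none excluded — keep
E: all constraints satisfied — OK
F: has coconut, so not coconut-free — reject
G: has spelt, so not Whole30-style — reject
H: all constraints satisfied — valid
I: has shrimp, so not vegan — out

B, C, F, G, I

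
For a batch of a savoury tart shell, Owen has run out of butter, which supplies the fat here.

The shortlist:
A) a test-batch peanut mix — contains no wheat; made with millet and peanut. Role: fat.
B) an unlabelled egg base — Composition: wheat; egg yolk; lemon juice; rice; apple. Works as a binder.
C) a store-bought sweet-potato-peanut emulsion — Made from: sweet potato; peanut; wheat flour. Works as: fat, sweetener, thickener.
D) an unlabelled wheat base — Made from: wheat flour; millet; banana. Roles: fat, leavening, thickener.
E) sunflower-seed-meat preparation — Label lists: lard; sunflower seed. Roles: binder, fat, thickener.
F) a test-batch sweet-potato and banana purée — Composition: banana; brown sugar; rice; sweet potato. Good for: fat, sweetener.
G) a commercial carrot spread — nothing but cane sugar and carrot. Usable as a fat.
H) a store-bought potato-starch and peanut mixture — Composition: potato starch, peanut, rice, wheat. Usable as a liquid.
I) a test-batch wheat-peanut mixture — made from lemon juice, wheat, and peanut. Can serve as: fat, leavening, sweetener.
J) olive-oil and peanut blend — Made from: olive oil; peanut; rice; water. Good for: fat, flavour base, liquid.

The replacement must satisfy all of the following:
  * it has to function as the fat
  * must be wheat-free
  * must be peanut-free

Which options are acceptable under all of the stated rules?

A: has peanut, so not peanut-free — out
B: not usable as a fat; has wheat, so not wheat-free — reject
C: has peanut, so not peanut-free; has wheat flour, so not wheat-free — no
D: has wheat flour, so not wheat-free — out
E: works as a fat, no wheat, no peanut — OK
F: rice and brown sugar etc. — none of it excluded — OK
G: only cane sugar and carrot; none excluded — valid
H: not usable as a fat; has peanut, so not peanut-free (and 1 more) — out
I: has peanut, so not peanut-free; has wheat, so not wheat-free — no
J: has peanut, so not peanut-free — out

E, F, G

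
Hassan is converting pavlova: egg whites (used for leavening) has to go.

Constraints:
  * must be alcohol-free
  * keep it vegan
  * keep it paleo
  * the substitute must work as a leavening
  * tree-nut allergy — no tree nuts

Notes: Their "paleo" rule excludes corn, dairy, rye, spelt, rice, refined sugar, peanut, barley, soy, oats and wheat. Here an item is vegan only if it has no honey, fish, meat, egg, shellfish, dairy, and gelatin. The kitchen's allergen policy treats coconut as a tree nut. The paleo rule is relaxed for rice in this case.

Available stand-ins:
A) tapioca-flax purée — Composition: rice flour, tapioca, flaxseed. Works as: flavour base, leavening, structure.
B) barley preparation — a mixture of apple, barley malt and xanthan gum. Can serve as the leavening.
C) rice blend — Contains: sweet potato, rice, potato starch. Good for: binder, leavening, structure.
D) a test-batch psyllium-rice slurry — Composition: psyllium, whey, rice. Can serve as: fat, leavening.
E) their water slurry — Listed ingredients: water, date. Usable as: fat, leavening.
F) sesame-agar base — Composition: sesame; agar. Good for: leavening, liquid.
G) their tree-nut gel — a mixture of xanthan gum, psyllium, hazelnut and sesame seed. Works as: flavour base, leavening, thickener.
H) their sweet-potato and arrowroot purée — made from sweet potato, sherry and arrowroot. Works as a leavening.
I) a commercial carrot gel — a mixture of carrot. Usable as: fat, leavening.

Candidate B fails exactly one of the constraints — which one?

usable as a leavening: satisfied
paleo: has barley malt — fails
vegan: satisfied
tree-nut-free: satisfied
alcohol-free: satisfied

paleo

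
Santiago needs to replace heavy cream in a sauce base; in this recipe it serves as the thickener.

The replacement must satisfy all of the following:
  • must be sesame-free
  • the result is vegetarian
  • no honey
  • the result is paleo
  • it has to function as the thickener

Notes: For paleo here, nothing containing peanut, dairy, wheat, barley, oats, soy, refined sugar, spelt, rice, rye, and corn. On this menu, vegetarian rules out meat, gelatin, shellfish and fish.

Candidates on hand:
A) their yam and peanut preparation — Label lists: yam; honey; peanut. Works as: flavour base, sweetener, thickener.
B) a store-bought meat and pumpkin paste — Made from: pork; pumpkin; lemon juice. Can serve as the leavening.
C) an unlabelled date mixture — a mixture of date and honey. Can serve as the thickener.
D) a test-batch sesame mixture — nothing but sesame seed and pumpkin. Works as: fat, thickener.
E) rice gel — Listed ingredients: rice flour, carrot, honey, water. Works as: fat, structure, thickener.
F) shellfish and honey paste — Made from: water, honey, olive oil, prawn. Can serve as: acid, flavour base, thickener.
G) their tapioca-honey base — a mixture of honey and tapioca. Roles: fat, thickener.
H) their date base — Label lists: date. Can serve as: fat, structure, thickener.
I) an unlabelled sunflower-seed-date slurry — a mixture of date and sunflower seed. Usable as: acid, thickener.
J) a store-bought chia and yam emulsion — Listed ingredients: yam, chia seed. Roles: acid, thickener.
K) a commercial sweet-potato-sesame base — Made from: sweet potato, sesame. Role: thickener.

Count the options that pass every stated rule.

A: has peanut, so not paleo; has honey, so not honey-free — no
B: not usable as a thickener; has pork, so not vegetarian — reject
C: has honey, so not honey-free — out
D: has sesame seed, so not sesame-free — no
E: has rice flour, so not paleo; has honey, so not honey-free — out
F: has prawn, so not vegetarian; has honey, so not honey-free — no
G: has honey, so not honey-free — reject
H: only date; none excluded — valid
I: no sesame, paleo — OK
J: nothing on the exclusion list — OK
K: has sesame, so not sesame-free — reject

3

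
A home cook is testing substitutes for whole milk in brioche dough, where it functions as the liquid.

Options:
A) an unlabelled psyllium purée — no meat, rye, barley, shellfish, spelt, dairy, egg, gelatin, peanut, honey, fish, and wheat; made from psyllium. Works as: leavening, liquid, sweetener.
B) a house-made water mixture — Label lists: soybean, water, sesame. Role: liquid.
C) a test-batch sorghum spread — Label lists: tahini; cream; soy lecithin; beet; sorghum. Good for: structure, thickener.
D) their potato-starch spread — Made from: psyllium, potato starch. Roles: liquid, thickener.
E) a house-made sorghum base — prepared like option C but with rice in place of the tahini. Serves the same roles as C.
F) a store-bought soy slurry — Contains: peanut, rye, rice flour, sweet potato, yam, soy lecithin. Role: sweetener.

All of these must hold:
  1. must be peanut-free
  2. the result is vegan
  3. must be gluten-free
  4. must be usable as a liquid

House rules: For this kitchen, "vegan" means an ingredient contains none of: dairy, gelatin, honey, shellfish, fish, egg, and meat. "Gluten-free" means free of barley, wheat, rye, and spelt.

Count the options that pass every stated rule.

A: gluten-free, vegan — keep
B: works as a liquid, no peanut, gluten-free — valid
C: not usable as a liquid; has cream, so not vegan — out
D: all constraints satisfied — keep
E: not usable as a liquid; has cream, so not vegan — no
F: not usable as a liquid; has rye, so not gluten-free (and 1 more) — reject

3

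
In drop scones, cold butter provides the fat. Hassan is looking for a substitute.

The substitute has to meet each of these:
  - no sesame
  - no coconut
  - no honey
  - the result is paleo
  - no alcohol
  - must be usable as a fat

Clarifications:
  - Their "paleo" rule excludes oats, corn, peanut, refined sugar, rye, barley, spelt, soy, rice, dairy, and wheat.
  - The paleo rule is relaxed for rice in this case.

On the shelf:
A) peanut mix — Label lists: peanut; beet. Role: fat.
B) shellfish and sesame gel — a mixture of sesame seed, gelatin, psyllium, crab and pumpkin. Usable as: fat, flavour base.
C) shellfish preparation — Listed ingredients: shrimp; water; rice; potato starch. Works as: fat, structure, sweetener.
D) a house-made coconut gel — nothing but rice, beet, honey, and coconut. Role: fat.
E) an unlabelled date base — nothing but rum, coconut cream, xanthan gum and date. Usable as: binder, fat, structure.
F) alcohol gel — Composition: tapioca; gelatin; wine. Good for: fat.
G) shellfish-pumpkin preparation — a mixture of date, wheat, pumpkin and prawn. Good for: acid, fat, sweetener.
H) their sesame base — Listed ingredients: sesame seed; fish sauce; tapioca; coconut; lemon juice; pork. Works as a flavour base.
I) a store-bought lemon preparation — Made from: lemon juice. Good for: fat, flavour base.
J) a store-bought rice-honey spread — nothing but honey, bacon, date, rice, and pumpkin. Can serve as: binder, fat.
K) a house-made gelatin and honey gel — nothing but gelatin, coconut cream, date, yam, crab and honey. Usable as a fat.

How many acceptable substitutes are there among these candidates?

A: has peanut, so not paleo — reject
B: has sesame seed, so not sesame-free — out
C: rice is permitted under the paleo carve-out; nothing else excluded — keep
D: has honey, so not honey-free; has coconut, so not coconut-free — no
E: has coconut cream, so not coconut-free; has rum, so not alcohol-free — out
F: has wine, so not alcohol-free — reject
G: has wheat, so not paleo — no
H: not usable as a fat; has sesame seed, so not sesame-free (and 1 more) — out
I: all constraints satisfied — valid
J: has honey, so not honey-free — reject
K: has honey, so not honey-free; has coconut cream, so not coconut-free — out

2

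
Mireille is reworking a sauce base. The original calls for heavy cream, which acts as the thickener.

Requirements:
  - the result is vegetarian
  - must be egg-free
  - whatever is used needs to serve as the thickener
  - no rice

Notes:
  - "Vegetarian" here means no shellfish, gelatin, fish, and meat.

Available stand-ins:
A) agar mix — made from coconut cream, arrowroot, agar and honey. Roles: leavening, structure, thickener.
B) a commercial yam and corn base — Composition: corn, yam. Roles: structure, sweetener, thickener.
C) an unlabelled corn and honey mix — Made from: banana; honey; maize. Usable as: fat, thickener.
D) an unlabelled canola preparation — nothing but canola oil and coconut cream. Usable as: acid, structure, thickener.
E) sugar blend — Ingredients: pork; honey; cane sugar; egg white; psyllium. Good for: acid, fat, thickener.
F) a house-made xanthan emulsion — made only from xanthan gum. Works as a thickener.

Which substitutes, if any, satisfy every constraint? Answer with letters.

A: coconut cream and honey etc. — none of it excluded — OK
B: works as a thickener, no rice, vegetarian — keep
C: nothing on the exclusion list — OK
D: works as a thickener, no egg, vegetarian — valid
E: has pork, so not vegetarian; has egg white, so not egg-free — reject
F: every rule checks out — OK

A, B, C, D, F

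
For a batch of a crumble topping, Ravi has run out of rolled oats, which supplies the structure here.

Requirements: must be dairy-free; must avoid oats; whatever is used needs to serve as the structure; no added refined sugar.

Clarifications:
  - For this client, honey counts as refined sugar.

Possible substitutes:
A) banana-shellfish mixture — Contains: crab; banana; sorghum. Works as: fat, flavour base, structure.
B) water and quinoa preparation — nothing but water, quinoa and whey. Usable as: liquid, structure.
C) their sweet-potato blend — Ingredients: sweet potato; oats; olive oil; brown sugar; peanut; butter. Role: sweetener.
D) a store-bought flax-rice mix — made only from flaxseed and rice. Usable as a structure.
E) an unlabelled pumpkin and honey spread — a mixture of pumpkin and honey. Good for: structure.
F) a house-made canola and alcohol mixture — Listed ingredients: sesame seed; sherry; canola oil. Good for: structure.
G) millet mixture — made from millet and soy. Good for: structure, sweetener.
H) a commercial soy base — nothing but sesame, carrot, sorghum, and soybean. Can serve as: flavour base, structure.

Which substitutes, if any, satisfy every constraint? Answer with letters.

A: works as a structure, no oats, no-added-sugar — OK
B: has whey, so not dairy-free — out
C: not usable as a structure; has butter, so not dairy-free (and 2 more) — no
D: every rule checks out — valid
E: has honey, so not no-added-sugar — no
F: only sherry, sesame seed and canola oil; none excluded — OK
G: only soy and millet; none excluded — valid
H: sesame and soybean etc. — none of it excluded — keep

A, D, F, G, H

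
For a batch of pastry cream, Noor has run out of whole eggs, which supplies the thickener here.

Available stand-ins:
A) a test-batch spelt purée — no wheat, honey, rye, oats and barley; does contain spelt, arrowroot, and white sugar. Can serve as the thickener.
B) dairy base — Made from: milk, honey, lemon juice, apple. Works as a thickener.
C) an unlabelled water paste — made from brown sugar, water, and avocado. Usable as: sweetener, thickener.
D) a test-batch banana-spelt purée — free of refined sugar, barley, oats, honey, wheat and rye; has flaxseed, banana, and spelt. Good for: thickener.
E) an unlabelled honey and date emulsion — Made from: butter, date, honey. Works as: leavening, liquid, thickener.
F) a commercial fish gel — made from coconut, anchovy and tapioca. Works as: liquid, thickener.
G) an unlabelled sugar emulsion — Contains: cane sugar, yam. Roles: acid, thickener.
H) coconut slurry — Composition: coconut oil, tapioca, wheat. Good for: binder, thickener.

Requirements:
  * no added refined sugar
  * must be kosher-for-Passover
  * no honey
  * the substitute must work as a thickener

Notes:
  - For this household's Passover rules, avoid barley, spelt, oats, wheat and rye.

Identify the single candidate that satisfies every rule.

A: has spelt, so not kosher-for-Passover; has white sugar, so not no-added-sugar — reject
B: has honey, so not honey-free — out
C: has brown sugar, so not no-added-sugar — reject
D: has spelt, so not kosher-for-Passover — reject
E: has honey, so not honey-free — out
F: no refined sugar, no honey — OK
G: has cane sugar, so not no-added-sugar — out
H: has wheat, so not kosher-for-Passover — out

F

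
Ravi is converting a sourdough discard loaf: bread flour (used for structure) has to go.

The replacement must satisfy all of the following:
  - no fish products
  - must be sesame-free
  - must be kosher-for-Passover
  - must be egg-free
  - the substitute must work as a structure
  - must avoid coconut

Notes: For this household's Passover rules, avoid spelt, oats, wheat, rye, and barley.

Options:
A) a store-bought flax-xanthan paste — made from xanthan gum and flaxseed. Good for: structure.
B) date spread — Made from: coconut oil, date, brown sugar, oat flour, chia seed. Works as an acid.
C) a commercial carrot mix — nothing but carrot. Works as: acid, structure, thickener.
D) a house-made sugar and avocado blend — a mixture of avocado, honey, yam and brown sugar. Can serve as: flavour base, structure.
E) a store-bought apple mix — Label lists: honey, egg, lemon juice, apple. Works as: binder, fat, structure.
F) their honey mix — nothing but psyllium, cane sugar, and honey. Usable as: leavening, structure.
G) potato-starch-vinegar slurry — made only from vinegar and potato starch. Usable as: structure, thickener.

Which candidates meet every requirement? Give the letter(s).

A, C, D, F, G

A: no sesame, no coconut — keep
B: not usable as a structure; has oat flour, so not kosher-for-Passover (and 1 more) — reject
C: only carrot; none excluded — OK
D: works as a structure, no egg, no coconut — OK
E: has egg, so not egg-free — reject
F: only honey, cane sugar, and psyllium; none excluded — keep
G: all constraints satisfied — valid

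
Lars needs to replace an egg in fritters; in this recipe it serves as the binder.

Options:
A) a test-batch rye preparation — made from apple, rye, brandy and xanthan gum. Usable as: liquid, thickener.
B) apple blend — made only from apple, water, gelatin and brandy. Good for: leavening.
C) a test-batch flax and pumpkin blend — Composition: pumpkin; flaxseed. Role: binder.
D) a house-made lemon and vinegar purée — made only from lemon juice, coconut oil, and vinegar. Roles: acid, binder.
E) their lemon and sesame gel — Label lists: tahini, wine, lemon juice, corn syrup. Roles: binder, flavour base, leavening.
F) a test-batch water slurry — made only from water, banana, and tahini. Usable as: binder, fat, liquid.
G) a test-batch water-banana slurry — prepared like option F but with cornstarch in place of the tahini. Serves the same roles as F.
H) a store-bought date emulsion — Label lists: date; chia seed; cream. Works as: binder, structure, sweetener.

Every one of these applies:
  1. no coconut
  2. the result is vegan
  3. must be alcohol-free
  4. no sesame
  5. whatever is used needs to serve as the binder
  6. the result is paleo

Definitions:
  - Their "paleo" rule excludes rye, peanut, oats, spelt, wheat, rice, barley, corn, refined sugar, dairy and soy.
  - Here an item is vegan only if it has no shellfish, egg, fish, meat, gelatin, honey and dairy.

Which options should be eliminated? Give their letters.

A: not usable as a binder; has rye, so not paleo (and 1 more) — out
B: not usable as a binder; has gelatin, so not vegan (and 1 more) — reject
C: only pumpkin and flaxseed; none excluded — valid
D: has coconut oil, so not coconut-free — reject
E: has corn syrup, so not paleo; has wine, so not alcohol-free (and 1 more) — reject
F: has tahini, so not sesame-free — reject
G: has cornstarch, so not paleo — no
H: has cream, so not paleo; has cream, so not vegan — out

A, B, D, E, F, G, H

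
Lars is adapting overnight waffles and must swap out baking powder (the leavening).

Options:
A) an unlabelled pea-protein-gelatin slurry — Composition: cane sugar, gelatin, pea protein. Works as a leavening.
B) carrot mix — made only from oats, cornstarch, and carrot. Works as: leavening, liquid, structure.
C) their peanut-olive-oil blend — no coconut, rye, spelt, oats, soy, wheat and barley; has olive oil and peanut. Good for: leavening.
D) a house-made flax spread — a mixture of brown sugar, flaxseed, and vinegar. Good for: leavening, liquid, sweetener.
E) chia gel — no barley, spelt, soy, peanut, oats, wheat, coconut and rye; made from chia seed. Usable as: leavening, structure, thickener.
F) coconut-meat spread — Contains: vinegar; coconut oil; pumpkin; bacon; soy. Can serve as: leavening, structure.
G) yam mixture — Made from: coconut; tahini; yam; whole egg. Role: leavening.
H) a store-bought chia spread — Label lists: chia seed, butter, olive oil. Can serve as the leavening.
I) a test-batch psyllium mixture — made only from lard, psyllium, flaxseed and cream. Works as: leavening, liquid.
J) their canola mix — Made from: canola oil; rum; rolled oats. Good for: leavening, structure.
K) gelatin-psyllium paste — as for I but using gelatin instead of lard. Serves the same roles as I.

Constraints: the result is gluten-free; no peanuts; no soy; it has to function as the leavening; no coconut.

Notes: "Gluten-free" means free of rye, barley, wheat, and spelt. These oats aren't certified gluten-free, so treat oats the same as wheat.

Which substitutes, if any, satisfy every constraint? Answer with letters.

A, D, E, H, I, K

A: nothing on the exclusion list — valid
B: has oats, so not gluten-free — no
C: has peanut, so not peanut-free — reject
D: only brown sugar, flaxseed and vinegar; none excluded — keep
E: every rule checks out — OK
F: has soy, so not soy-free; has coconut oil, so not coconut-free — out
G: has coconut, so not coconut-free — no
H: only butter, olive oil and chia seed; none excluded — OK
I: cream and lard etc. — none of it excluded — valid
J: has rolled oats, so not gluten-free — no
K: all constraints satisfied — valid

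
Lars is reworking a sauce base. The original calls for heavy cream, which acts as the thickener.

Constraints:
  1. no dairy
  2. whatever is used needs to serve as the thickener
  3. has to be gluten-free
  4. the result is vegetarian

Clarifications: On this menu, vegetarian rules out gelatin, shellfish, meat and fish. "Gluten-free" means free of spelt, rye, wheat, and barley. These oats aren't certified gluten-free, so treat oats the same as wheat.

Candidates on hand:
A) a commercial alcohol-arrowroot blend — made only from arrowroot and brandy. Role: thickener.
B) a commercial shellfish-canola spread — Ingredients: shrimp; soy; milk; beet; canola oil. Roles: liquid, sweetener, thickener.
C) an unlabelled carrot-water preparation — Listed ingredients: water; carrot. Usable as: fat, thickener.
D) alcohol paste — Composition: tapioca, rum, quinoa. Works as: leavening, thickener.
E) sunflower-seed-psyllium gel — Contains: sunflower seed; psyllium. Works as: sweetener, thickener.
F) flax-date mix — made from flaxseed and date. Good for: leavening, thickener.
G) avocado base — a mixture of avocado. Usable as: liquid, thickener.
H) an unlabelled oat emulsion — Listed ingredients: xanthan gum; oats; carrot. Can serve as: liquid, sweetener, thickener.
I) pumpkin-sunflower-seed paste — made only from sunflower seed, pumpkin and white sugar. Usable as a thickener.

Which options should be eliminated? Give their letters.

A: gluten-free, no dairy — valid
B: has shrimp, so not vegetarian; has milk, so not dairy-free — reject
C: works as a thickener, vegetarian, no dairy — keep
D: nothing on the exclusion list — OK
E: works as a thickener, vegetarian, no dairy — OK
F: works as a thickener, vegetarian, no dairy — valid
G: nothing on the exclusion list — OK
H: has oats, so not gluten-free — no
I: only white sugar, sunflower seed, and pumpkin; none excluded — valid

B, H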